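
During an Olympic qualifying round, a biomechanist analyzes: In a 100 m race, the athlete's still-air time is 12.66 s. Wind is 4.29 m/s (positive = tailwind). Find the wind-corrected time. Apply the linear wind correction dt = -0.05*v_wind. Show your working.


dt = -0.05 * v_wind = -0.05 * 4.29 = -0.2145 s
t_corrected = t_still + dt = 12.66 + (-0.2145)
t_corrected = 12.4455 s

12.4455 s


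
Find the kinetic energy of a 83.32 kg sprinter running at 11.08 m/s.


KE = 0.5 * m * v^2
KE = 0.5 * 83.32 * 11.08^2
KE = 0.5 * 83.32 * 122.7664 = 5114.4482 J

5114.4482 J


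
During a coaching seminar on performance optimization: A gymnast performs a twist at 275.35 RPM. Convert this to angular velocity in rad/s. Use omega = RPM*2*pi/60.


omega = RPM * 2 * pi / 60
omega = 275.35 * 2 * 3.14159 / 60
omega = 1730.0751 / 60 = 28.8346 rad/s

28.8346 rad/s


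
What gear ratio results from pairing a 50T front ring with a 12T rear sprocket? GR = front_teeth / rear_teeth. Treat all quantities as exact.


GR = front_teeth / rear_teeth
GR = 50 / 12
GR = 4.1667

4.1667


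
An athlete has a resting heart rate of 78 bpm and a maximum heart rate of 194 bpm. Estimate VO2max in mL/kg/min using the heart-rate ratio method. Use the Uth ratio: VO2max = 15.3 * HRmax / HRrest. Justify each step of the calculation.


VO2max = 15.3 * HRmax / HRrest
VO2max = 15.3 * 194 / 78
VO2max = 2968.2 / 78 = 38.0538 mL/kg/min

38.0538 mL/kg/min


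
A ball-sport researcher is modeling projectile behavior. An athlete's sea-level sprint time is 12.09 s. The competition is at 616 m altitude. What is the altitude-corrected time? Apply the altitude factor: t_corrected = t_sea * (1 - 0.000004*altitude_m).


Correction factor = 1 - 0.000004 * 616 = 0.997536
t_corrected = t_sea * factor = 12.09 * 0.997536
t_corrected = 12.0602 s

12.0602 s


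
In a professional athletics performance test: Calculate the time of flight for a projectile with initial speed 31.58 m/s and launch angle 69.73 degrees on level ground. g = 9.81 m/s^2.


T = 2*v*sin(theta)/g
sin(theta) = sin(69.73 deg) = 0.9381
T = 2*31.58*0.9381 / 9.81
T = 59.2485 / 9.81 = 6.0396 s

6.0396 s


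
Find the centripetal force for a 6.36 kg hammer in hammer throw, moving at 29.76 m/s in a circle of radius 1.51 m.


Fc = m * v^2 / r
v^2 = 29.76^2 = 885.6576
Fc = 6.36 * 885.6576 / 1.51
Fc = 5632.7823 / 1.51 = 3730.3194 N

3730.3194 N


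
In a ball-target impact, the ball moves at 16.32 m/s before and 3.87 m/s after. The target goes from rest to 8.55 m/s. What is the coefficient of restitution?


e = (v2_after - v1_after) / (v1_before - v2_before)
Numerator = 8.55 - 3.87 = 4.68
Denominator = 16.32 - 0 = 16.32
e = 4.68 / 16.32 = 0.2868

0.2868


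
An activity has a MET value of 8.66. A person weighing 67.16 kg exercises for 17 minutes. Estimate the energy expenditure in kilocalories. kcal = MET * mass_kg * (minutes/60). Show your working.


kcal = MET * mass * time_hr
Convert time: 17 min = 0.2833 hr
kcal = 8.66 * 67.16 * 0.2833
kcal = 164.7883 kcal

164.7883 kcal


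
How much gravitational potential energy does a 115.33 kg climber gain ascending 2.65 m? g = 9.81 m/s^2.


PE = m * g * h
PE = 115.33 * 9.81 * 2.65
PE = 1131.3873 * 2.65 = 2998.1763 J

2998.1763 J


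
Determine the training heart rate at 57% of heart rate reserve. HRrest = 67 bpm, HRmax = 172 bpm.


Target = HRrest + pct*(HRmax - HRrest)
Heart rate reserve = HRmax - HRrest = 172 - 67 = 105 bpm
Fraction = 57% = 0.57
Target = 67 + 0.57 * 105
Target = 67 + 59.85 = 126.85 bpm

126.85 bpm


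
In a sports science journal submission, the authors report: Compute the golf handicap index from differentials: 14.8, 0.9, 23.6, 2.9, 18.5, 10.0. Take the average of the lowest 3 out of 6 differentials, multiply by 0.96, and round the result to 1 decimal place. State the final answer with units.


All differentials: 14.8, 0.9, 23.6, 2.9, 18.5, 10.0
Sorted: 0.9, 2.9, 10.0, 14.8, 18.5, 23.6
Best 3: 0.9, 2.9, 10.0
Average of best = 13.8 / 3 = 4.6
Raw index = 4.6 * 0.96 = 4.416
Handicap index = round(4.416, 1) = 4.4

4.4


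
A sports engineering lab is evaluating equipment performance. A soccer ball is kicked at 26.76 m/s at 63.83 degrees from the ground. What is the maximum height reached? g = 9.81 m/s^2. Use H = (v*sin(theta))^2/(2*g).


H = (v*sin(theta))^2 / (2*g)
vy = v*sin(theta) = 26.76 * sin(63.83 deg) = 24.0168 m/s
H = vy^2 / (2*g) = 576.8075 / (2*9.81)
H = 576.8075 / 19.62 = 29.399 m

29.399 m


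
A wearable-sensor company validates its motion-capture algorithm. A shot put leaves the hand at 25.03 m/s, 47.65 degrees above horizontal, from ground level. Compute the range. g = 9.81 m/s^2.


R = v^2 * sin(2*theta) / g
Convert angle to radians: theta = 47.65 deg = 0.8316 rad
sin(2*theta) = sin(1.6633) = 0.9957
R = 25.03^2 * 0.9957 / 9.81
R = 626.5009 * 0.9957 / 9.81 = 63.5905 m

63.5905 m


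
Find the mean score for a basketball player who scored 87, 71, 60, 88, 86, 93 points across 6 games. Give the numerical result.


Average = sum / n
Sum = 485
Average = 485 / 6 = 80.8333

80.8333


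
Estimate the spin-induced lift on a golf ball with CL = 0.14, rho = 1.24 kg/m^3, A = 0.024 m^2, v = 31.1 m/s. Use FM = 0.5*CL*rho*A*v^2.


FM = 0.5 * CL * rho * A * v^2
FM = 0.5 * 0.14 * 1.24 * 0.024 * 31.1^2
v^2 = 967.21
FM = 0.5 * 0.14 * 1.24 * 0.024 * 967.21 = 2.0149 N

2.0149 N


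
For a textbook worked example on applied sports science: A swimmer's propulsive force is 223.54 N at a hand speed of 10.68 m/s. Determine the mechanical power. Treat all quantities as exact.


P = F * v
P = 223.54 * 10.68
P = 2387.4072 W

2387.4072 W


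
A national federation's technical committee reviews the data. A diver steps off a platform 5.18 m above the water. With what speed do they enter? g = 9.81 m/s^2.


v = sqrt(2 * g * h)
v = sqrt(2 * 9.81 * 5.18)
v = sqrt(101.6316) = 10.0812 m/s

10.0812 m/s


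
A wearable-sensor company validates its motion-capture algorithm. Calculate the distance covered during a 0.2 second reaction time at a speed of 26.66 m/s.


d = v * t
d = 26.66 * 0.2
d = 5.332 m

5.332 m


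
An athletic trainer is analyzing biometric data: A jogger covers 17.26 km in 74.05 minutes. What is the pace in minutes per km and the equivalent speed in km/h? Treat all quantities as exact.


Pace = time / distance = 74.05 min / 17.26 km = 4.2903 min/km
Speed = distance / time_in_hours = 17.26 / 1.2342 hr
Speed = 13.9851 km/h

4.2903 min/km, 13.9851 km/h


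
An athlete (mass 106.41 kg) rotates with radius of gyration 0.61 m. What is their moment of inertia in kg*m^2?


I = m * k^2
I = 106.41 * 0.61^2
I = 106.41 * 0.3721 = 39.5952 kg*m^2

39.5952 kg*m^2


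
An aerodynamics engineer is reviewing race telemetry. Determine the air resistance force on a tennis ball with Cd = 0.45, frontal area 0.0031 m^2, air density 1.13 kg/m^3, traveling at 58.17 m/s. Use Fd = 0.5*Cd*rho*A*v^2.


Fd = 0.5 * Cd * rho * A * v^2
Fd = 0.5 * 0.45 * 1.13 * 0.0031 * 58.17^2
v^2 = 3383.7489
Fd = 0.5 * 0.45 * 1.13 * 0.0031 * 3383.7489 = 2.667 N

2.667 N


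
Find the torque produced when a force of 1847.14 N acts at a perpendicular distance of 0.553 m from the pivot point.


tau = F * d
tau = 1847.14 * 0.553
tau = 1021.4684 N*m

1021.4684 N*m


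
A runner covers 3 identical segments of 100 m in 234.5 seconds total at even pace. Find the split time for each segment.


Split time = total_time / n_laps = 234.5 / 3
Split time = 78.1667 s per lap

78.1667 s


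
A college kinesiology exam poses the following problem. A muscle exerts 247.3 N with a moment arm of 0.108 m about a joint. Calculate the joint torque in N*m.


tau = F * d
tau = 247.3 * 0.108
tau = 26.7084 N*m

26.7084 N*m


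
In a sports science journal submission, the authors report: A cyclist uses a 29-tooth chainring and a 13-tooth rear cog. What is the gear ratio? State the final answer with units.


GR = front_teeth / rear_teeth
GR = 29 / 13
GR = 2.2308

2.2308


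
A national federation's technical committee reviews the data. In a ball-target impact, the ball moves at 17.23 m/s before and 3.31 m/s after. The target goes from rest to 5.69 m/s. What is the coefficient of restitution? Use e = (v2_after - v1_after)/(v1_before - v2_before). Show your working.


e = (v2_after - v1_after) / (v1_before - v2_before)
Numerator = 5.69 - 3.31 = 2.38
Denominator = 17.23 - 0 = 17.23
e = 2.38 / 17.23 = 0.1381

0.1381


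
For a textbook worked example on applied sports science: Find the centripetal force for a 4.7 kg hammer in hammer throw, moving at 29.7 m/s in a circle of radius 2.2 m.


Fc = m * v^2 / r
v^2 = 29.7^2 = 882.09
Fc = 4.7 * 882.09 / 2.2
Fc = 4145.823 / 2.2 = 1884.465 N

1884.465 N


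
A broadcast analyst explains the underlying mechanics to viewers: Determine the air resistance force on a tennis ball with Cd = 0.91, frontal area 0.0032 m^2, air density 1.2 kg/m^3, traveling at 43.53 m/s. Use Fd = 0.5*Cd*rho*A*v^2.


Fd = 0.5 * Cd * rho * A * v^2
Fd = 0.5 * 0.91 * 1.2 * 0.0032 * 43.53^2
v^2 = 1894.8609
Fd = 0.5 * 0.91 * 1.2 * 0.0032 * 1894.8609 = 3.3107 N

3.3107 N


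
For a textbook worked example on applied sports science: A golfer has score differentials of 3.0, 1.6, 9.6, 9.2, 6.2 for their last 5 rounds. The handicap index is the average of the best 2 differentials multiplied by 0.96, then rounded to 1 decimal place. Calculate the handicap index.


All differentials: 3.0, 1.6, 9.6, 9.2, 6.2
Sorted: 1.6, 3.0, 6.2, 9.2, 9.6
Best 2: 1.6, 3.0
Average of best = 4.6 / 2 = 2.3
Raw index = 2.3 * 0.96 = 2.208
Handicap index = round(2.208, 1) = 2.2

2.2


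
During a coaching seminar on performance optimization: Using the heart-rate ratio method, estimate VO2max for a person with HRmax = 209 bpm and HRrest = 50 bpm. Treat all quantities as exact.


VO2max = 15.3 * HRmax / HRrest
VO2max = 15.3 * 209 / 50
VO2max = 3197.7 / 50 = 63.954 mL/kg/min

63.954 mL/kg/min


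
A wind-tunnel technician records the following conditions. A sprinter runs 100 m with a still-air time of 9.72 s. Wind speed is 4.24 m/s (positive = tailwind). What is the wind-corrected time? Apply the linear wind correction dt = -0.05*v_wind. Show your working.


dt = -0.05 * v_wind = -0.05 * 4.24 = -0.212 s
t_corrected = t_still + dt = 9.72 + (-0.212)
t_corrected = 9.508 s

9.508 s


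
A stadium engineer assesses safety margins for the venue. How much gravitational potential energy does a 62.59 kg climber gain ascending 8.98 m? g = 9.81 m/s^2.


PE = m * g * h
PE = 62.59 * 9.81 * 8.98
PE = 614.0079 * 8.98 = 5513.7909 J

5513.7909 J


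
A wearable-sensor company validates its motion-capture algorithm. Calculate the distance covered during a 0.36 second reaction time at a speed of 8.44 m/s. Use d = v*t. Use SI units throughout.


d = v * t
d = 8.44 * 0.36
d = 3.0384 m

3.0384 m


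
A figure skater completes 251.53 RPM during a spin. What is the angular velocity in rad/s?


omega = RPM * 2 * pi / 60
omega = 251.53 * 2 * 3.14159 / 60
omega = 1580.4096 / 60 = 26.3402 rad/s

26.3402 rad/s


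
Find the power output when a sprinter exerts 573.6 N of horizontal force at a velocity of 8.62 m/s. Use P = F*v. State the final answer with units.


P = F * v
P = 573.6 * 8.62
P = 4944.432 W

4944.432 W


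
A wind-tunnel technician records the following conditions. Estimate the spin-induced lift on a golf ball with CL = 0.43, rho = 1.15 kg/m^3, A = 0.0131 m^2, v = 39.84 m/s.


FM = 0.5 * CL * rho * A * v^2
FM = 0.5 * 0.43 * 1.15 * 0.0131 * 39.84^2
v^2 = 1587.2256
FM = 0.5 * 0.43 * 1.15 * 0.0131 * 1587.2256 = 5.141 N

5.141 N


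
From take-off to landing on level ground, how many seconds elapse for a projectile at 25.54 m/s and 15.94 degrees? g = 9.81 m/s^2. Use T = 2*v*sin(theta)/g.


T = 2*v*sin(theta)/g
sin(theta) = sin(15.94 deg) = 0.2746
T = 2*25.54*0.2746 / 9.81
T = 14.0281 / 9.81 = 1.43 s

1.43 s


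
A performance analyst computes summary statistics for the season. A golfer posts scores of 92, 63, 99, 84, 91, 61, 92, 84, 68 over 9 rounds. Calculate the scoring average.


Average = sum / n
Sum = 734
Average = 734 / 9 = 81.5556

81.5556


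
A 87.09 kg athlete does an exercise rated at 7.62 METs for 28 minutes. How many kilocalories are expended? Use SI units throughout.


kcal = MET * mass * time_hr
Convert time: 28 min = 0.4667 hr
kcal = 7.62 * 87.09 * 0.4667
kcal = 309.692 kcal

309.692 kcal


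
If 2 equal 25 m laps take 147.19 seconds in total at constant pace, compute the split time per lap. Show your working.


Split time = total_time / n_laps = 147.19 / 2
Split time = 73.595 s per lap

73.595 s


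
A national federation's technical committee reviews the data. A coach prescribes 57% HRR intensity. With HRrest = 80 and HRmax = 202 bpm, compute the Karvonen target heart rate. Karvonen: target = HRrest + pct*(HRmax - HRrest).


Target = HRrest + pct*(HRmax - HRrest)
Heart rate reserve = HRmax - HRrest = 202 - 80 = 122 bpm
Fraction = 57% = 0.57
Target = 80 + 0.57 * 122
Target = 80 + 69.54 = 149.54 bpm

149.54 bpm


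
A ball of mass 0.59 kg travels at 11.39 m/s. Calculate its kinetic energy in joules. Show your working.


KE = 0.5 * m * v^2
KE = 0.5 * 0.59 * 11.39^2
KE = 0.5 * 0.59 * 129.7321 = 38.271 J

38.271 J


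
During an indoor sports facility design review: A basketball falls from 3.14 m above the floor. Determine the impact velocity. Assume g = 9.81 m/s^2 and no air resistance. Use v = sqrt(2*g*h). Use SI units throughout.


v = sqrt(2 * g * h)
v = sqrt(2 * 9.81 * 3.14)
v = sqrt(61.6068) = 7.849 m/s

7.849 m/s


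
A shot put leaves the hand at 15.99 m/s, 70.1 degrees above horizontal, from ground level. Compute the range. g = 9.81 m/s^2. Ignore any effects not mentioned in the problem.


R = v^2 * sin(2*theta) / g
Convert angle to radians: theta = 70.1 deg = 1.2235 rad
sin(2*theta) = sin(2.447) = 0.6401
R = 15.99^2 * 0.6401 / 9.81
R = 255.6801 * 0.6401 / 9.81 = 16.6833 m

16.6833 m


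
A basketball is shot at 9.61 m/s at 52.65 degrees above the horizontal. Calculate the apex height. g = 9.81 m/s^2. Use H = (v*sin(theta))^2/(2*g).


H = (v*sin(theta))^2 / (2*g)
vy = v*sin(theta) = 9.61 * sin(52.65 deg) = 7.6394 m/s
H = vy^2 / (2*g) = 58.3607 / (2*9.81)
H = 58.3607 / 19.62 = 2.9745 m

2.9745 m


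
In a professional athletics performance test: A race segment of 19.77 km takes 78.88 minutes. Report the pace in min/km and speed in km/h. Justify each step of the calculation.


Pace = time / distance = 78.88 min / 19.77 km = 3.9899 min/km
Speed = distance / time_in_hours = 19.77 / 1.3147 hr
Speed = 15.038 km/h

3.9899 min/km, 15.038 km/h


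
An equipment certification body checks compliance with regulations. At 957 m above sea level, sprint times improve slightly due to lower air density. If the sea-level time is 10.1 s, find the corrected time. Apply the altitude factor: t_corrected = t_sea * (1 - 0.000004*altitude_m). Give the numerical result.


Correction factor = 1 - 0.000004 * 957 = 0.996172
t_corrected = t_sea * factor = 10.1 * 0.996172
t_corrected = 10.0613 s

10.0613 s


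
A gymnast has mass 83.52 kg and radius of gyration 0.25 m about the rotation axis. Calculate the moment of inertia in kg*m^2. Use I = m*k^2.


I = m * k^2
I = 83.52 * 0.25^2
I = 83.52 * 0.0625 = 5.22 kg*m^2

5.22 kg*m^2


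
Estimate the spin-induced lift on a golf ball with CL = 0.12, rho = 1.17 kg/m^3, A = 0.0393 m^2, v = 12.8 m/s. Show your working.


FM = 0.5 * CL * rho * A * v^2
FM = 0.5 * 0.12 * 1.17 * 0.0393 * 12.8^2
v^2 = 163.84
FM = 0.5 * 0.12 * 1.17 * 0.0393 * 163.84 = 0.452 N

0.452 N


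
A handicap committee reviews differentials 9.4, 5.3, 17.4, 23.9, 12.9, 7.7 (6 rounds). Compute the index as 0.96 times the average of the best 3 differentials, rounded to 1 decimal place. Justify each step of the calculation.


All differentials: 9.4, 5.3, 17.4, 23.9, 12.9, 7.7
Sorted: 5.3, 7.7, 9.4, 12.9, 17.4, 23.9
Best 3: 5.3, 7.7, 9.4
Average of best = 22.4 / 3 = 7.4667
Raw index = 7.4667 * 0.96 = 7.168
Handicap index = round(7.168, 1) = 7.2

7.2


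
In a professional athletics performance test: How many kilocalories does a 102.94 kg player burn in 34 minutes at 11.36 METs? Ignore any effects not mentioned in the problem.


kcal = MET * mass * time_hr
Convert time: 34 min = 0.5667 hr
kcal = 11.36 * 102.94 * 0.5667
kcal = 662.6591 kcal

662.6591 kcal


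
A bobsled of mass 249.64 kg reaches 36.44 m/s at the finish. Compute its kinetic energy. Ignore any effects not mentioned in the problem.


KE = 0.5 * m * v^2
KE = 0.5 * 249.64 * 36.44^2
KE = 0.5 * 249.64 * 1327.8736 = 165745.1828 J

165745.1828 J


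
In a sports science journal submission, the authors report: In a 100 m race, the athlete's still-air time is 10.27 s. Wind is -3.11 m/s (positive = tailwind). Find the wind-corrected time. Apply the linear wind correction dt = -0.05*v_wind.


dt = -0.05 * v_wind = -0.05 * -3.11 = 0.1555 s
t_corrected = t_still + dt = 10.27 + (0.1555)
t_corrected = 10.4255 s

10.4255 s


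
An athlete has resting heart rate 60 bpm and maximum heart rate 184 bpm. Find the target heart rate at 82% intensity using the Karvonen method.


Target = HRrest + pct*(HRmax - HRrest)
Heart rate reserve = HRmax - HRrest = 184 - 60 = 124 bpm
Fraction = 82% = 0.82
Target = 60 + 0.82 * 124
Target = 60 + 101.68 = 161.68 bpm

161.68 bpm


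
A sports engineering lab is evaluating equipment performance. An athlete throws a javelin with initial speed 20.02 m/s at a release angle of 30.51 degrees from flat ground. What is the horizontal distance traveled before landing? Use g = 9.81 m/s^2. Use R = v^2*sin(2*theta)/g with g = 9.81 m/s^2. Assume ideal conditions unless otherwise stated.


R = v^2 * sin(2*theta) / g
Convert angle to radians: theta = 30.51 deg = 0.5325 rad
sin(2*theta) = sin(1.065) = 0.8748
R = 20.02^2 * 0.8748 / 9.81
R = 400.8004 * 0.8748 / 9.81 = 35.7406 m

35.7406 m


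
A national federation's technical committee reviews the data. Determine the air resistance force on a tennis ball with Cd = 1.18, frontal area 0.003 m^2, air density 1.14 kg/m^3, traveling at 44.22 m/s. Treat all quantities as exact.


Fd = 0.5 * Cd * rho * A * v^2
Fd = 0.5 * 1.18 * 1.14 * 0.003 * 44.22^2
v^2 = 1955.4084
Fd = 0.5 * 1.18 * 1.14 * 0.003 * 1955.4084 = 3.9456 N

3.9456 N


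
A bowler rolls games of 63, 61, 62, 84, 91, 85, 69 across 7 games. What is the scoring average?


Average = sum / n
Sum = 515
Average = 515 / 7 = 73.5714

73.5714


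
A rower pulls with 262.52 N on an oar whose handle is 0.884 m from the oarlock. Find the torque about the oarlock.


tau = F * d
tau = 262.52 * 0.884
tau = 232.0677 N*m

232.0677 N*m


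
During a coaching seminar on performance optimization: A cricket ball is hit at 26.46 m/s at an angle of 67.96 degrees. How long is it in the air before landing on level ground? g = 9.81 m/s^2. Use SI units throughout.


T = 2*v*sin(theta)/g
sin(theta) = sin(67.96 deg) = 0.9269
T = 2*26.46*0.9269 / 9.81
T = 49.0527 / 9.81 = 5.0003 s

5.0003 s


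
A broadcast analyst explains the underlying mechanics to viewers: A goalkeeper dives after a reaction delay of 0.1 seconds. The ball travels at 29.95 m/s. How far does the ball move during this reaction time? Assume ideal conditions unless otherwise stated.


d = v * t
d = 29.95 * 0.1
d = 2.995 m

2.995 m


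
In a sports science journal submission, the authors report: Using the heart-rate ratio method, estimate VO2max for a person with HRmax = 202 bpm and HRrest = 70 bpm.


VO2max = 15.3 * HRmax / HRrest
VO2max = 15.3 * 202 / 70
VO2max = 3090.6 / 70 = 44.1514 mL/kg/min

44.1514 mL/kg/min


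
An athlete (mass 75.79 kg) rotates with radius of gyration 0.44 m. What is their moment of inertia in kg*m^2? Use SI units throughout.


I = m * k^2
I = 75.79 * 0.44^2
I = 75.79 * 0.1936 = 14.6729 kg*m^2

14.6729 kg*m^2


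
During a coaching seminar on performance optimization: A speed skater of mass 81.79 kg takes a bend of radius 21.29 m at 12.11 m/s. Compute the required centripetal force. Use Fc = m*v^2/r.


Fc = m * v^2 / r
v^2 = 12.11^2 = 146.6521
Fc = 81.79 * 146.6521 / 21.29
Fc = 11994.6753 / 21.29 = 563.3948 N

563.3948 N


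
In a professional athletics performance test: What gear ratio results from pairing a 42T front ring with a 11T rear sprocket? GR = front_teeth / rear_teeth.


GR = front_teeth / rear_teeth
GR = 42 / 11
GR = 3.8182

3.8182


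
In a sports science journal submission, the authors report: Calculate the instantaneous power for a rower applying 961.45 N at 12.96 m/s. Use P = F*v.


P = F * v
P = 961.45 * 12.96
P = 12460.392 W

12460.392 W


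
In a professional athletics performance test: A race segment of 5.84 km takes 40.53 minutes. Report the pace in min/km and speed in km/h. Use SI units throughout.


Pace = time / distance = 40.53 min / 5.84 km = 6.9401 min/km
Speed = distance / time_in_hours = 5.84 / 0.6755 hr
Speed = 8.6454 km/h

6.9401 min/km, 8.6454 km/h


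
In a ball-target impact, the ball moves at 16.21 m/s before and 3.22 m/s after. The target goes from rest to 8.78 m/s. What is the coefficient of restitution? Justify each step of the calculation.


e = (v2_after - v1_after) / (v1_before - v2_before)
Numerator = 8.78 - 3.22 = 5.56
Denominator = 16.21 - 0 = 16.21
e = 5.56 / 16.21 = 0.343

0.343


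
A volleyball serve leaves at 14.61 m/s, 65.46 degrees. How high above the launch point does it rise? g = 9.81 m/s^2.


H = (v*sin(theta))^2 / (2*g)
vy = v*sin(theta) = 14.61 * sin(65.46 deg) = 13.2903 m/s
H = vy^2 / (2*g) = 176.6321 / (2*9.81)
H = 176.6321 / 19.62 = 9.0027 m

9.0027 m


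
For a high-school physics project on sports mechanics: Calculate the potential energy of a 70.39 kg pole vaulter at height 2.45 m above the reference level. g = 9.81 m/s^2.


PE = m * g * h
PE = 70.39 * 9.81 * 2.45
PE = 690.5259 * 2.45 = 1691.7885 J

1691.7885 J


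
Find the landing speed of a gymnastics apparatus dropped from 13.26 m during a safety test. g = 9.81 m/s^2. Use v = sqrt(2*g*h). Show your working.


v = sqrt(2 * g * h)
v = sqrt(2 * 9.81 * 13.26)
v = sqrt(260.1612) = 16.1295 m/s

16.1295 m/s


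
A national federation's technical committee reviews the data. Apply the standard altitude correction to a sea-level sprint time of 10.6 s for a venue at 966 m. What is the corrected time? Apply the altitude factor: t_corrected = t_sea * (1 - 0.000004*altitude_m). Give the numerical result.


Correction factor = 1 - 0.000004 * 966 = 0.996136
t_corrected = t_sea * factor = 10.6 * 0.996136
t_corrected = 10.559 s

10.559 s


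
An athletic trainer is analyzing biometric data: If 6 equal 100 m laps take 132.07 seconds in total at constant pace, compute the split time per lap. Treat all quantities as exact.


Split time = total_time / n_laps = 132.07 / 6
Split time = 22.0117 s per lap

22.0117 s


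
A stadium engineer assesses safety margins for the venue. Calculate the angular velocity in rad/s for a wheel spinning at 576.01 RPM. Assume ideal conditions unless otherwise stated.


omega = RPM * 2 * pi / 60
omega = 576.01 * 2 * 3.14159 / 60
omega = 3619.1776 / 60 = 60.3196 rad/s

60.3196 rad/s


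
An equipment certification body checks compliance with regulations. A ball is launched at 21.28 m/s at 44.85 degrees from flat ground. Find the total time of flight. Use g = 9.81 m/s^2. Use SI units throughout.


T = 2*v*sin(theta)/g
sin(theta) = sin(44.85 deg) = 0.7053
T = 2*21.28*0.7053 / 9.81
T = 30.0156 / 9.81 = 3.0597 s

3.0597 s


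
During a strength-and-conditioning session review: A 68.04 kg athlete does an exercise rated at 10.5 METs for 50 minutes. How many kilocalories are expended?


kcal = MET * mass * time_hr
Convert time: 50 min = 0.8333 hr
kcal = 10.5 * 68.04 * 0.8333
kcal = 595.35 kcal

595.35 kcal


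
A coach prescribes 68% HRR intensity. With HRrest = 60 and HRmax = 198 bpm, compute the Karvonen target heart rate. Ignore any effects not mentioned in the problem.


Target = HRrest + pct*(HRmax - HRrest)
Heart rate reserve = HRmax - HRrest = 198 - 60 = 138 bpm
Fraction = 68% = 0.68
Target = 60 + 0.68 * 138
Target = 60 + 93.84 = 153.84 bpm

153.84 bpm


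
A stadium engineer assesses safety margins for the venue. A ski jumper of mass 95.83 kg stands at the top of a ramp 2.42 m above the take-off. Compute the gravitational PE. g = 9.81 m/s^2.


PE = m * g * h
PE = 95.83 * 9.81 * 2.42
PE = 940.0923 * 2.42 = 2275.0234 J

2275.0234 J


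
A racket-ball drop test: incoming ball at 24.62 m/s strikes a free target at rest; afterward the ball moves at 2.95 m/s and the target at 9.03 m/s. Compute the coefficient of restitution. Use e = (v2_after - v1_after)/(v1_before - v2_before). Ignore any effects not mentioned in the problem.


e = (v2_after - v1_after) / (v1_before - v2_before)
Numerator = 9.03 - 2.95 = 6.08
Denominator = 24.62 - 0 = 24.62
e = 6.08 / 24.62 = 0.247

0.247


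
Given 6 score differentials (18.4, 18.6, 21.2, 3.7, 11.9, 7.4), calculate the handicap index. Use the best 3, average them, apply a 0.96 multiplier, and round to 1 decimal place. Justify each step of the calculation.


All differentials: 18.4, 18.6, 21.2, 3.7, 11.9, 7.4
Sorted: 3.7, 7.4, 11.9, 18.4, 18.6, 21.2
Best 3: 3.7, 7.4, 11.9
Average of best = 23 / 3 = 7.6667
Raw index = 7.6667 * 0.96 = 7.36
Handicap index = round(7.36, 1) = 7.4

7.4


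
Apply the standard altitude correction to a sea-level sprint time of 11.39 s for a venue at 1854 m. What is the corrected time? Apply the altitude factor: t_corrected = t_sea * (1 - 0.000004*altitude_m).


Correction factor = 1 - 0.000004 * 1854 = 0.992584
t_corrected = t_sea * factor = 11.39 * 0.992584
t_corrected = 11.3055 s

11.3055 s


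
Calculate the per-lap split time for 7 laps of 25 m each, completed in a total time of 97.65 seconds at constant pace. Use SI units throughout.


Split time = total_time / n_laps = 97.65 / 7
Split time = 13.95 s per lap

13.95 s


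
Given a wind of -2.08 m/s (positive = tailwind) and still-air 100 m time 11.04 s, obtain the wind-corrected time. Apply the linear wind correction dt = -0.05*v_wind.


dt = -0.05 * v_wind = -0.05 * -2.08 = 0.104 s
t_corrected = t_still + dt = 11.04 + (0.104)
t_corrected = 11.144 s

11.144 s


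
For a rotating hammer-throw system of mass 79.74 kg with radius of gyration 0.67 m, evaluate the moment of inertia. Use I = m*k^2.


I = m * k^2
I = 79.74 * 0.67^2
I = 79.74 * 0.4489 = 35.7953 kg*m^2

35.7953 kg*m^2


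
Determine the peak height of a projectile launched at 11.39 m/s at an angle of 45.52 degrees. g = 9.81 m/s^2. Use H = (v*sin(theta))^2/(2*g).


H = (v*sin(theta))^2 / (2*g)
vy = v*sin(theta) = 11.39 * sin(45.52 deg) = 8.1267 m/s
H = vy^2 / (2*g) = 66.0434 / (2*9.81)
H = 66.0434 / 19.62 = 3.3661 m

3.3661 m


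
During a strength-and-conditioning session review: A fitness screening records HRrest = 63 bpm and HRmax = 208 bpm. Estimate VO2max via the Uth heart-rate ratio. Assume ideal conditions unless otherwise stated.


VO2max = 15.3 * HRmax / HRrest
VO2max = 15.3 * 208 / 63
VO2max = 3182.4 / 63 = 50.5143 mL/kg/min

50.5143 mL/kg/min


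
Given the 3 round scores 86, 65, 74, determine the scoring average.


Average = sum / n
Sum = 225
Average = 225 / 3 = 75

75


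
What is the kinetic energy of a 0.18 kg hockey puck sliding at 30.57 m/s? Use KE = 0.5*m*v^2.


KE = 0.5 * m * v^2
KE = 0.5 * 0.18 * 30.57^2
KE = 0.5 * 0.18 * 934.5249 = 84.1072 J

84.1072 J


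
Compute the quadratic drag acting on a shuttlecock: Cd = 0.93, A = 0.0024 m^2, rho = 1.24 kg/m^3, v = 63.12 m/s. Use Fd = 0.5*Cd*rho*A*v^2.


Fd = 0.5 * Cd * rho * A * v^2
Fd = 0.5 * 0.93 * 1.24 * 0.0024 * 63.12^2
v^2 = 3984.1344
Fd = 0.5 * 0.93 * 1.24 * 0.0024 * 3984.1344 = 5.5134 N

5.5134 N


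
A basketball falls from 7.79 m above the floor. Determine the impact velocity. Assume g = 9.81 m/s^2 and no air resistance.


v = sqrt(2 * g * h)
v = sqrt(2 * 9.81 * 7.79)
v = sqrt(152.8398) = 12.3628 m/s

12.3628 m/s


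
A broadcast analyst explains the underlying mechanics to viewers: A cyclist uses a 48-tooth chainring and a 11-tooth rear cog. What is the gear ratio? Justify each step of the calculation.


GR = front_teeth / rear_teeth
GR = 48 / 11
GR = 4.3636

4.3636


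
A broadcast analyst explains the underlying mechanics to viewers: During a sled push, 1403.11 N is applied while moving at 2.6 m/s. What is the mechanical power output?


P = F * v
P = 1403.11 * 2.6
P = 3648.086 W

3648.086 W


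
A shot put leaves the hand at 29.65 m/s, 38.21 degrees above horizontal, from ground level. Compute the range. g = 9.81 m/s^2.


R = v^2 * sin(2*theta) / g
Convert angle to radians: theta = 38.21 deg = 0.6669 rad
sin(2*theta) = sin(1.3338) = 0.972
R = 29.65^2 * 0.972 / 9.81
R = 879.1225 * 0.972 / 9.81 = 87.1096 m

87.1096 m


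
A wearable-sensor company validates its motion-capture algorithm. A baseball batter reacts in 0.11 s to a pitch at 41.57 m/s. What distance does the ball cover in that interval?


d = v * t
d = 41.57 * 0.11
d = 4.5727 m

4.5727 m


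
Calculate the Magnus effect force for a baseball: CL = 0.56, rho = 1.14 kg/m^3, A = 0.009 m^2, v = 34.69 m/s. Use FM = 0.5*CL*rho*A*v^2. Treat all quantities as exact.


FM = 0.5 * CL * rho * A * v^2
FM = 0.5 * 0.56 * 1.14 * 0.009 * 34.69^2
v^2 = 1203.3961
FM = 0.5 * 0.56 * 1.14 * 0.009 * 1203.3961 = 3.4571 N

3.4571 N


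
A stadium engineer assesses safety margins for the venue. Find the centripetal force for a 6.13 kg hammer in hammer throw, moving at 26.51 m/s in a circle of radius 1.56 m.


Fc = m * v^2 / r
v^2 = 26.51^2 = 702.7801
Fc = 6.13 * 702.7801 / 1.56
Fc = 4308.042 / 1.56 = 2761.5654 N

2761.5654 N


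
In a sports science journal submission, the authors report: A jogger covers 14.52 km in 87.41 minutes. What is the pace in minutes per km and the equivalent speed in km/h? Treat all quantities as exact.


Pace = time / distance = 87.41 min / 14.52 km = 6.02 min/km
Speed = distance / time_in_hours = 14.52 / 1.4568 hr
Speed = 9.9668 km/h

6.02 min/km, 9.9668 km/h


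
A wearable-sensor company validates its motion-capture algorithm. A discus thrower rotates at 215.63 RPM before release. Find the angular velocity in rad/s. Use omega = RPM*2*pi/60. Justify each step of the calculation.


omega = RPM * 2 * pi / 60
omega = 215.63 * 2 * 3.14159 / 60
omega = 1354.8432 / 60 = 22.5807 rad/s

22.5807 rad/s


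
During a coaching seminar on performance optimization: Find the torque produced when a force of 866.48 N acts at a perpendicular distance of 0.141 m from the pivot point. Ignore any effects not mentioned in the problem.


tau = F * d
tau = 866.48 * 0.141
tau = 122.1737 N*m

122.1737 N*m


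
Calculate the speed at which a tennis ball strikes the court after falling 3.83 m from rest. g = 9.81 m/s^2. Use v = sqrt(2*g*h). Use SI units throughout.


v = sqrt(2 * g * h)
v = sqrt(2 * 9.81 * 3.83)
v = sqrt(75.1446) = 8.6686 m/s

8.6686 m/s


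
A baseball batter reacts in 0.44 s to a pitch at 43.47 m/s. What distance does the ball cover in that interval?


d = v * t
d = 43.47 * 0.44
d = 19.1268 m

19.1268 m


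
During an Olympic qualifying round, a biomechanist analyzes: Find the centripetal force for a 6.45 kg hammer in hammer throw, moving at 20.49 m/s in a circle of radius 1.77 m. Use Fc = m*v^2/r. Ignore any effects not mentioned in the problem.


Fc = m * v^2 / r
v^2 = 20.49^2 = 419.8401
Fc = 6.45 * 419.8401 / 1.77
Fc = 2707.9686 / 1.77 = 1529.9258 N

1529.9258 N


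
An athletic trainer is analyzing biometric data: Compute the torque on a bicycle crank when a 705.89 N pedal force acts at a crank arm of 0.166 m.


tau = F * d
tau = 705.89 * 0.166
tau = 117.1777 N*m

117.1777 N*m


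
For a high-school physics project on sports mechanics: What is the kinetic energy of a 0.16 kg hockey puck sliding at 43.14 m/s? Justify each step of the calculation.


KE = 0.5 * m * v^2
KE = 0.5 * 0.16 * 43.14^2
KE = 0.5 * 0.16 * 1861.0596 = 148.8848 J

148.8848 J


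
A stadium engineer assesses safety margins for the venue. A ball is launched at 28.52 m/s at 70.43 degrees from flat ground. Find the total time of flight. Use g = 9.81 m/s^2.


T = 2*v*sin(theta)/g
sin(theta) = sin(70.43 deg) = 0.9422
T = 2*28.52*0.9422 / 9.81
T = 53.745 / 9.81 = 5.4786 s

5.4786 s


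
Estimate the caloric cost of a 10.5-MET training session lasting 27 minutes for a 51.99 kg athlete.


kcal = MET * mass * time_hr
Convert time: 27 min = 0.45 hr
kcal = 10.5 * 51.99 * 0.45
kcal = 245.6527 kcal

245.6527 kcal


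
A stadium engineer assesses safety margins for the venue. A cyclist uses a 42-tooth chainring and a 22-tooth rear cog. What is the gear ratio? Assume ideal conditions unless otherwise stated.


GR = front_teeth / rear_teeth
GR = 42 / 22
GR = 1.9091

1.9091


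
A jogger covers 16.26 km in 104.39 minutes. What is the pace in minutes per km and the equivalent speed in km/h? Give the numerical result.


Pace = time / distance = 104.39 min / 16.26 km = 6.42 min/km
Speed = distance / time_in_hours = 16.26 / 1.7398 hr
Speed = 9.3457 km/h

6.42 min/km, 9.3457 km/h


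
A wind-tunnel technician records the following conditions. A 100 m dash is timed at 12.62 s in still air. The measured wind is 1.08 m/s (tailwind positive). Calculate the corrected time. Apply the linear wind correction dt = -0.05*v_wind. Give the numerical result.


dt = -0.05 * v_wind = -0.05 * 1.08 = -0.054 s
t_corrected = t_still + dt = 12.62 + (-0.054)
t_corrected = 12.566 s

12.566 s


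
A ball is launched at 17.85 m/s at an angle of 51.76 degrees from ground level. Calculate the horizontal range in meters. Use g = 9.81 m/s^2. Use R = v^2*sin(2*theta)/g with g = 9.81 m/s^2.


R = v^2 * sin(2*theta) / g
Convert angle to radians: theta = 51.76 deg = 0.9034 rad
sin(2*theta) = sin(1.8068) = 0.9723
R = 17.85^2 * 0.9723 / 9.81
R = 318.6225 * 0.9723 / 9.81 = 31.5793 m

31.5793 m


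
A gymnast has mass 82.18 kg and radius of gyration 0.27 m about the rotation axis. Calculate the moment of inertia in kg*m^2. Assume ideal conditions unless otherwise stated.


I = m * k^2
I = 82.18 * 0.27^2
I = 82.18 * 0.0729 = 5.9909 kg*m^2

5.9909 kg*m^2


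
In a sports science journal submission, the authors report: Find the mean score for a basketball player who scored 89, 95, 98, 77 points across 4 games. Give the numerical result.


Average = sum / n
Sum = 359
Average = 359 / 4 = 89.75

89.75


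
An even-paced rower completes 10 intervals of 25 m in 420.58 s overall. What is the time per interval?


Split time = total_time / n_laps = 420.58 / 10
Split time = 42.058 s per lap

42.058 s


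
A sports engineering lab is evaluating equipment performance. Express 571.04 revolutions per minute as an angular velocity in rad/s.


omega = RPM * 2 * pi / 60
omega = 571.04 * 2 * 3.14159 / 60
omega = 3587.9501 / 60 = 59.7992 rad/s

59.7992 rad/s


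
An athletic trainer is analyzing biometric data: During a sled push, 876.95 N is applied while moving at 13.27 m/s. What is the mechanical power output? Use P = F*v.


P = F * v
P = 876.95 * 13.27
P = 11637.1265 W

11637.1265 W


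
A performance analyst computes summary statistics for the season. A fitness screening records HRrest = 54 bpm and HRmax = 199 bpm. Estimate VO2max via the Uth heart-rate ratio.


VO2max = 15.3 * HRmax / HRrest
VO2max = 15.3 * 199 / 54
VO2max = 3044.7 / 54 = 56.3833 mL/kg/min

56.3833 mL/kg/min


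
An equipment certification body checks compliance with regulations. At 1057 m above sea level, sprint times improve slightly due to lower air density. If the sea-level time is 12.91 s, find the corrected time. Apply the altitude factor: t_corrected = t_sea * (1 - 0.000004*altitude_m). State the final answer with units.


Correction factor = 1 - 0.000004 * 1057 = 0.995772
t_corrected = t_sea * factor = 12.91 * 0.995772
t_corrected = 12.8554 s

12.8554 s


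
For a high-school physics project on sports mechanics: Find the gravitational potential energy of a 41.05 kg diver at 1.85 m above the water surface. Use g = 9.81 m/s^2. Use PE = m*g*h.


PE = m * g * h
PE = 41.05 * 9.81 * 1.85
PE = 402.7005 * 1.85 = 744.9959 J

744.9959 J


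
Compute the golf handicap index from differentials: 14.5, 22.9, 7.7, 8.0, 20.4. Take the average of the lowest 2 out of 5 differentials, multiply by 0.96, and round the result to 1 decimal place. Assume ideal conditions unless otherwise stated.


All differentials: 14.5, 22.9, 7.7, 8.0, 20.4
Sorted: 7.7, 8.0, 14.5, 20.4, 22.9
Best 2: 7.7, 8.0
Average of best = 15.7 / 2 = 7.85
Raw index = 7.85 * 0.96 = 7.536
Handicap index = round(7.536, 1) = 7.5

7.5


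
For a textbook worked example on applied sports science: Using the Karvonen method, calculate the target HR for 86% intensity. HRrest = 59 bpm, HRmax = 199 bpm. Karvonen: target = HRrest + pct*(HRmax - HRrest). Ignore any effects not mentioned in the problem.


Target = HRrest + pct*(HRmax - HRrest)
Heart rate reserve = HRmax - HRrest = 199 - 59 = 140 bpm
Fraction = 86% = 0.86
Target = 59 + 0.86 * 140
Target = 59 + 120.4 = 179.4 bpm

179.4 bpm


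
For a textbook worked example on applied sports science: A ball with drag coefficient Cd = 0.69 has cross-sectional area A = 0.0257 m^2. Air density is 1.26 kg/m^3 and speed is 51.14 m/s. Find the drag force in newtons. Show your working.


Fd = 0.5 * Cd * rho * A * v^2
Fd = 0.5 * 0.69 * 1.26 * 0.0257 * 51.14^2
v^2 = 2615.2996
Fd = 0.5 * 0.69 * 1.26 * 0.0257 * 2615.2996 = 29.2176 N

29.2176 N


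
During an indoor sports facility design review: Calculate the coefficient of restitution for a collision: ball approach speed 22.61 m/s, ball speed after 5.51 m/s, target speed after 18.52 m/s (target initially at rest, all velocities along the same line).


e = (v2_after - v1_after) / (v1_before - v2_before)
Numerator = 18.52 - 5.51 = 13.01
Denominator = 22.61 - 0 = 22.61
e = 13.01 / 22.61 = 0.5754

0.5754


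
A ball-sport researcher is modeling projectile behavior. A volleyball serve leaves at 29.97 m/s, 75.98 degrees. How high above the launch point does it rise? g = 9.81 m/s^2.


H = (v*sin(theta))^2 / (2*g)
vy = v*sin(theta) = 29.97 * sin(75.98 deg) = 29.0772 m/s
H = vy^2 / (2*g) = 845.4853 / (2*9.81)
H = 845.4853 / 19.62 = 43.093 m

43.093 m


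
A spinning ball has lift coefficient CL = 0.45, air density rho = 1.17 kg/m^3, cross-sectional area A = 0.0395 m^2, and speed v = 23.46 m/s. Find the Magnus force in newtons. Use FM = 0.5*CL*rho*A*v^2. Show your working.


FM = 0.5 * CL * rho * A * v^2
FM = 0.5 * 0.45 * 1.17 * 0.0395 * 23.46^2
v^2 = 550.3716
FM = 0.5 * 0.45 * 1.17 * 0.0395 * 550.3716 = 5.723 N

5.723 N


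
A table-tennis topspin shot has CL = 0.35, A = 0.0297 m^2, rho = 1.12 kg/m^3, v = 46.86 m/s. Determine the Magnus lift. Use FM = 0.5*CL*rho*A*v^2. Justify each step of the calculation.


FM = 0.5 * CL * rho * A * v^2
FM = 0.5 * 0.35 * 1.12 * 0.0297 * 46.86^2
v^2 = 2195.8596
FM = 0.5 * 0.35 * 1.12 * 0.0297 * 2195.8596 = 12.7825 N

12.7825 N


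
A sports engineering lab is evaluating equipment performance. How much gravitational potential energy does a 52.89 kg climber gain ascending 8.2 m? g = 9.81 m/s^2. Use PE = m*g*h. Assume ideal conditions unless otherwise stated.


PE = m * g * h
PE = 52.89 * 9.81 * 8.2
PE = 518.8509 * 8.2 = 4254.5774 J

4254.5774 J


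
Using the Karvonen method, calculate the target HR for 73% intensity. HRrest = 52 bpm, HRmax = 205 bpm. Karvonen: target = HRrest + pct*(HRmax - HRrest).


Target = HRrest + pct*(HRmax - HRrest)
Heart rate reserve = HRmax - HRrest = 205 - 52 = 153 bpm
Fraction = 73% = 0.73
Target = 52 + 0.73 * 153
Target = 52 + 111.69 = 163.69 bpm

163.69 bpm


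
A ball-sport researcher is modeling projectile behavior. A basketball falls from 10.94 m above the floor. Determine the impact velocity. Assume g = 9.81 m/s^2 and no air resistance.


v = sqrt(2 * g * h)
v = sqrt(2 * 9.81 * 10.94)
v = sqrt(214.6428) = 14.6507 m/s

14.6507 m/s
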